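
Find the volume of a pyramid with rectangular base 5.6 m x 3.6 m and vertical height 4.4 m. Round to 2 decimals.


Shape: rectangular pyramid
Base: 5.6 m x 3.6 m, Height h = 4.4 m
Formula: V = (1/3) * base_area * h
base_area = 5.6 * 3.6 = 20.16
base_area * h = 20.16 * 4.4 = 88.704
V = 88.704 / 3
V = 29.57
29.57 m^3


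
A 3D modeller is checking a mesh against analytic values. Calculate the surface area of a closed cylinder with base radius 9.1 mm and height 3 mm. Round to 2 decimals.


Shape: closed cylinder
Radius r = 9.1 mm, Height h = 3 mm
Formula: SA = 2*pi*r^2 + 2*pi*r*h = 2*pi*r*(r + h)
r + h = 12.1
2 * r * (r + h) = 2 * 9.1 * 12.1 = 220.22
SA = 220.22 * pi
SA = 691.84
691.84 mm^2


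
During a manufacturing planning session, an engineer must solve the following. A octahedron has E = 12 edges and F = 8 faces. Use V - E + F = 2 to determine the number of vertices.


Polyhedron: octahedron
Euler's formula for convex polyhedra: V - E + F = 2
Given: E = 12 edges and F = 8 faces
Solve for V:
V = 2 + E - F = 2 + 12 - 8 = 6
6 vertices


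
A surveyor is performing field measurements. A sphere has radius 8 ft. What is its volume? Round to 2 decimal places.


Shape: sphere
Radius r = 8 ft
Formula: V = (4/3) * pi * r^3
r^3 = 512
(4/3) * 512 = 682.666667
V = 682.666667 * pi
V = 2144.66
2144.66 ft^3


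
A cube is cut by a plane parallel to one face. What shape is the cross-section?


Solid: cube
Cutting plane: parallel to one face
Visualize the intersection of the plane with the solid's surface.
The boundary of the cut region is a square.
square


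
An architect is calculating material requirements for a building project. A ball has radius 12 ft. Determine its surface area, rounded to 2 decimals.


Shape: sphere
Radius r = 12 ft
Formula: SA = 4 * pi * r^2
r^2 = 144
SA = 4 * pi * 144
SA = 576 * pi
SA = 1809.56
1809.56 ft^2


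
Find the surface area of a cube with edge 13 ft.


Shape: cube
Side s = 13 ft
A cube has 6 square faces.
Formula: SA = 6 * s^2
s^2 = 169
SA = 6 * 169
SA = 1014
1014 ft^2


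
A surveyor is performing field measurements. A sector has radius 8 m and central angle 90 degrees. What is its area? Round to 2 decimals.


Shape: circular sector
Radius r = 8 m, Angle = 90 degrees
Formula: A = (angle/360) * pi * r^2
r^2 = 64
Fraction of circle = 90/360
A = (90/360) * pi * 64
A = 16 * pi
A = 50.27
50.27 m^2


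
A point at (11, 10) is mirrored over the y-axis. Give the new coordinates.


Transformation: reflection
Original point: (11, 10)
Rule for reflection over the y-axis: (x, y) -> (-x, y)
Apply: (11, 10) -> (-11, 10)
(-11, 10)


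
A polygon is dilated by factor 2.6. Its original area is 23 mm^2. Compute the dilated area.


Linear scale factor k = 2.6
Original area = 23 mm^2
Rule: under a linear scaling by k, areas scale by k^2.
k^2 = 2.6^2 = 6.76
New area = 23 * 6.76
New area = 155.48
155.48 mm^2


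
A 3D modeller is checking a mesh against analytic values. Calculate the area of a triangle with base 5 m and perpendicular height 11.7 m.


Shape: triangle
Base b = 5 m, Height h = 11.7 m
Formula: A = (1/2) * b * h
A = 0.5 * 5 * 11.7
A = 0.5 * 58.5
A = 29.25
29.25 m^2


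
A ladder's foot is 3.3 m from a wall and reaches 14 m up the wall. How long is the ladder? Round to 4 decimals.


Shape: right triangle
Legs a = 3.3 m, b = 14 m
Formula: c = sqrt(a^2 + b^2)
a^2 = 10.89, b^2 = 196
a^2 + b^2 = 206.89
c = sqrt(206.89)
c = 14.3837
14.3837 m


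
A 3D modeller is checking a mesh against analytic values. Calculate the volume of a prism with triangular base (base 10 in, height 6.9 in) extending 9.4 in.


Shape: triangular prism
Triangle base = 10 in, triangle height = 6.9 in, prism length L = 9.4 in
Formula: V = (1/2 * b * h_tri) * L
Cross-section area = 0.5 * 10 * 6.9 = 34.5
V = 34.5 * 9.4
V = 324.3
324.3 in^3


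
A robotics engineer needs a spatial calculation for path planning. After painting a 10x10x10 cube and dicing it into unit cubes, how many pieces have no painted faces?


Large cube: 10 x 10 x 10, cut into unit cubes.
n = 10, so n - 2 = 8
Unpainted cubes form the interior (n - 2)^3 block.
(n - 2)^3 = 8^3 = 512
512 unit cubes


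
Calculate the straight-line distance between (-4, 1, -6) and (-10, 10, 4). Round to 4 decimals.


3D distance between two points
P1 = (-4, 1, -6), P2 = (-10, 10, 4)
Formula: d = sqrt((x2-x1)^2 + (y2-y1)^2 + (z2-z1)^2)
dx = -10 - -4 = -6
dy = 10 - 1 = 9
dz = 4 - -6 = 10
dx^2 + dy^2 + dz^2 = 36 + 81 + 100 = 217
d = sqrt(217)
d = 14.7309
14.7309 units


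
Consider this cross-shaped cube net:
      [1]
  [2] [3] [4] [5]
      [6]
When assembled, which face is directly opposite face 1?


Net: cross layout. Take square 3 as the base (bottom).
Fold the four squares in the horizontal row up around 3: 2 -> left, 4 -> right, 5 wraps to the top.
Fold 1 and 6 up from 3: 1 -> back, 6 -> front.
Opposite pairs are therefore: (1, 6), (2, 4), (3, 5).
Face 1 is opposite face 6.
face 6


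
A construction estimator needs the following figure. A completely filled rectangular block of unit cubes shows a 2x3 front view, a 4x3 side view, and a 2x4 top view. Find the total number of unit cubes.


Orthographic views of a solid rectangular block:
Front view 2 x 3 -> length = 2, height = 3
Side view 4 x 3 -> width = 4, height = 3 (consistent)
Top view 2 x 4 -> confirms length = 2, width = 4
The block is 2 x 4 x 3.
Total unit cubes = 2 * 4 * 3 = 24
24 unit cubes


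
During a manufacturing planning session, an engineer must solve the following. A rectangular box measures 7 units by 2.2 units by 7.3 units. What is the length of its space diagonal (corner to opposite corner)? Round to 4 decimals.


Shape: rectangular box (space diagonal)
l = 7 units, w = 2.2 units, h = 7.3 units
Visualize: the diagonal of the base, then a right triangle with that diagonal and the height.
Formula: d = sqrt(l^2 + w^2 + h^2)
l^2 + w^2 + h^2 = 49 + 4.84 + 53.29 = 107.13
d = sqrt(107.13)
d = 10.3504
10.3504 units


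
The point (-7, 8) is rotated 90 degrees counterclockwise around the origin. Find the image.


Transformation: rotation about the origin
Original point: (-7, 8)
Rule for 90 deg counterclockwise: (x, y) -> (-y, x)
Apply: (-7, 8) -> (-8, -7)
(-8, -7)


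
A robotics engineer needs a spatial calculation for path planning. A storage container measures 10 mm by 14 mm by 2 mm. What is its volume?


Shape: rectangular prism
l = 10 mm, w = 14 mm, h = 2 mm
Formula: V = l * w * h
V = 10 * 14 * 2
V = 140 * 2
V = 280
280 mm^3


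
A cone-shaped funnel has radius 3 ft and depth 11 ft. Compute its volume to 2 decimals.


Shape: cone
Radius r = 3 ft, Height h = 11 ft
Formula: V = (1/3) * pi * r^2 * h
r^2 = 9
pi * r^2 * h = pi * 9 * 11 = 99 * pi
V = 99 * pi / 3
V = 103.67
103.67 ft^3


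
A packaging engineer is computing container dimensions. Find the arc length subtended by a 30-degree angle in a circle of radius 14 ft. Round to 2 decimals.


Shape: circular arc
Radius r = 14 ft, Angle = 30 degrees
Formula: L = (angle/360) * 2 * pi * r
2 * pi * r = 28 * pi
L = (30/360) * 28 * pi
L = 2.333333 * pi
L = 7.33
7.33 ft


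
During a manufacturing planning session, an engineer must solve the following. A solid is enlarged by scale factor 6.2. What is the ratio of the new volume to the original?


Linear scale factor k = 6.2
Rule: under a linear scaling by k, volumes scale by k^3.
k^3 = 6.2 * 6.2 * 6.2
k^3 = 38.44 * 6.2
k^3 = 238.328
Volume scales by a factor of 238.328.
238.328 (dimensionless)


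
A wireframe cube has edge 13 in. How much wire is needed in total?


Shape: cube
Side s = 13 in
A cube has 12 edges, all equal.
Formula: total edge length = 12 * s
Total = 12 * 13
Total = 156
156 in


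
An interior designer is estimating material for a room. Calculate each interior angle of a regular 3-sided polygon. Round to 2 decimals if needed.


Shape: regular triangle (3 sides)
Formula: interior angle = (n - 2) * 180 / n
(n - 2) = 1
(n - 2) * 180 = 180
angle = 180 / 3
angle = 60
60 degrees


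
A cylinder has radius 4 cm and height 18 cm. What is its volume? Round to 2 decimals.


Shape: cylinder
Radius r = 4 cm, Height h = 18 cm
Formula: V = pi * r^2 * h
r^2 = 16
V = pi * 16 * 18
V = 288 * pi
V = 904.78
904.78 cm^3


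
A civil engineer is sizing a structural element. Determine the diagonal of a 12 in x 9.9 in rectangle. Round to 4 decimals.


Shape: rectangle (diagonal via Pythagoras)
Sides: 12 in and 9.9 in
Formula: d = sqrt(l^2 + w^2)
l^2 = 144, w^2 = 98.01
l^2 + w^2 = 242.01
d = sqrt(242.01)
d = 15.5567
15.5567 in


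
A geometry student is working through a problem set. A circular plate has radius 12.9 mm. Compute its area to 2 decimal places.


Shape: circle
Radius r = 12.9 mm
Formula: A = pi * r^2
r^2 = 12.9^2 = 166.41
A = pi * 166.41
A = 522.79
522.79 mm^2


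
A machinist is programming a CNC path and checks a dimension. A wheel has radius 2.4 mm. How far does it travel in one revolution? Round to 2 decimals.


Shape: circle
Radius r = 2.4 mm
Formula: C = 2 * pi * r
C = 2 * pi * 2.4
C = 4.8 * pi
C = 15.08
15.08 mm


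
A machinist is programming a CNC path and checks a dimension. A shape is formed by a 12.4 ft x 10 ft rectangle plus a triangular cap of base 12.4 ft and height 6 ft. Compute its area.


Composite shape: rectangle + triangle
Rectangle area = 12.4 * 10 = 124
Triangle area = 0.5 * 12.4 * 6 = 37.2
Total = 124 + 37.2
Total = 161.2
161.2 ft^2


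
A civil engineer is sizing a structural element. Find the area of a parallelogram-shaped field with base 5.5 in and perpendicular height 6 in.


Shape: parallelogram
Base b = 5.5 in, Height h = 6 in
Formula: A = b * h
A = 5.5 * 6
A = 33
33 in^2


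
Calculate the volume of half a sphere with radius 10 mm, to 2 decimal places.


Shape: hemisphere (half of a sphere)
Radius r = 10 mm
Formula: V = (1/2) * (4/3) * pi * r^3 = (2/3) * pi * r^3
r^3 = 1000
(2/3) * 1000 = 666.666667
V = 666.666667 * pi
V = 2094.4
2094.4 mm^3


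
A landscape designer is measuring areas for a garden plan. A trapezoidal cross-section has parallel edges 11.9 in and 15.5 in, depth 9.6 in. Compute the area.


Shape: trapezoid
Parallel sides a = 11.9 in, b = 15.5 in; Height h = 9.6 in
Formula: A = (a + b) * h / 2
a + b = 11.9 + 15.5 = 27.4
A = 27.4 * 9.6 / 2
A = 263.04 / 2
A = 131.52
131.52 in^2


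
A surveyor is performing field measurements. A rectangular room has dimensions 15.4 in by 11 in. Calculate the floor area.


Shape: rectangle
Length l = 15.4 in, Width w = 11 in
Formula: A = l * w
A = 15.4 * 11
A = 169.4
169.4 in^2


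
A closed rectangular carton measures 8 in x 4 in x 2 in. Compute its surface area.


Shape: rectangular prism
l = 8 in, w = 4 in, h = 2 in
Formula: SA = 2(lw + lh + wh)
lw = 32, lh = 16, wh = 8
lw + lh + wh = 56
SA = 2 * 56
SA = 112
112 in^2


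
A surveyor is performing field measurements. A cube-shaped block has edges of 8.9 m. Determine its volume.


Shape: cube
Side s = 8.9 m
Formula: V = s^3
V = 8.9 * 8.9 * 8.9
V = 79.21 * 8.9
V = 704.969
704.969 m^3


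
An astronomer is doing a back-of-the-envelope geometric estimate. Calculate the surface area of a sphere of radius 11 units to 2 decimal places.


Shape: sphere
Radius r = 11 units
Formula: SA = 4 * pi * r^2
r^2 = 121
SA = 4 * pi * 121
SA = 484 * pi
SA = 1520.53
1520.53 units^2


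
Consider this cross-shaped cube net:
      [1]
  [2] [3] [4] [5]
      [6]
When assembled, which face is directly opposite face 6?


Net: cross layout. Take square 3 as the base (bottom).
Fold the four squares in the horizontal row up around 3: 2 -> left, 4 -> right, 5 wraps to the top.
Fold 1 and 6 up from 3: 1 -> back, 6 -> front.
Opposite pairs are therefore: (1, 6), (2, 4), (3, 5).
Face 6 is opposite face 1.
face 1


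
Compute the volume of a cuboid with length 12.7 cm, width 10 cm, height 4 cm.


Shape: rectangular prism
l = 12.7 cm, w = 10 cm, h = 4 cm
Formula: V = l * w * h
V = 12.7 * 10 * 4
V = 127 * 4
V = 508
508 cm^3


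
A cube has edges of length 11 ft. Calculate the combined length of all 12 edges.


Shape: cube
Side s = 11 ft
A cube has 12 edges, all equal.
Formula: total edge length = 12 * s
Total = 12 * 11
Total = 132
132 ft


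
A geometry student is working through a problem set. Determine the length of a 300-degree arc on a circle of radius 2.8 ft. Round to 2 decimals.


Shape: circular arc
Radius r = 2.8 ft, Angle = 300 degrees
Formula: L = (angle/360) * 2 * pi * r
2 * pi * r = 5.6 * pi
L = (300/360) * 5.6 * pi
L = 4.666667 * pi
L = 14.66
14.66 ft


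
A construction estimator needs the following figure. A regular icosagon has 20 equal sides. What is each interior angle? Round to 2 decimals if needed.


Shape: regular icosagon (20 sides)
Formula: interior angle = (n - 2) * 180 / n
(n - 2) = 18
(n - 2) * 180 = 3240
angle = 3240 / 20
angle = 162
162 degrees


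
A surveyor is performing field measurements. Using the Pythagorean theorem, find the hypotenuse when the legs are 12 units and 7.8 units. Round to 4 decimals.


Shape: right triangle
Legs a = 12 units, b = 7.8 units
Formula: c = sqrt(a^2 + b^2)
a^2 = 144, b^2 = 60.84
a^2 + b^2 = 204.84
c = sqrt(204.84)
c = 14.3122
14.3122 units


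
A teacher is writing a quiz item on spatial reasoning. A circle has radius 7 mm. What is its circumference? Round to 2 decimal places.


Shape: circle
Radius r = 7 mm
Formula: C = 2 * pi * r
C = 2 * pi * 7
C = 14 * pi
C = 43.98
43.98 mm


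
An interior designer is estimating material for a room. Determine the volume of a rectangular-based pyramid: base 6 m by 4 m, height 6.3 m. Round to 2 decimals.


Shape: rectangular pyramid
Base: 6 m x 4 m, Height h = 6.3 m
Formula: V = (1/3) * base_area * h
base_area = 6 * 4 = 24
base_area * h = 24 * 6.3 = 151.2
V = 151.2 / 3
V = 50.4
50.4 m^3


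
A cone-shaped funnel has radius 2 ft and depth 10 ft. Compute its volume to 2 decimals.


Shape: cone
Radius r = 2 ft, Height h = 10 ft
Formula: V = (1/3) * pi * r^2 * h
r^2 = 4
pi * r^2 * h = pi * 4 * 10 = 40 * pi
V = 40 * pi / 3
V = 41.89
41.89 ft^3


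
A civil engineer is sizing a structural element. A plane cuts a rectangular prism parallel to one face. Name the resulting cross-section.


Solid: rectangular prism
Cutting plane: parallel to one face
Visualize the intersection of the plane with the solid's surface.
The boundary of the cut region is a rectangle.
rectangle


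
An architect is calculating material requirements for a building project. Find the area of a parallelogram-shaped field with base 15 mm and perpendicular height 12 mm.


Shape: parallelogram
Base b = 15 mm, Height h = 12 mm
Formula: A = b * h
A = 15 * 12
A = 180
180 mm^2


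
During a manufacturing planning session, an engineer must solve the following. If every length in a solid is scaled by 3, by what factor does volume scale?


Linear scale factor k = 3
Rule: under a linear scaling by k, volumes scale by k^3.
k^3 = 3 * 3 * 3
k^3 = 9 * 3
k^3 = 27
Volume scales by a factor of 27.
27 (dimensionless)


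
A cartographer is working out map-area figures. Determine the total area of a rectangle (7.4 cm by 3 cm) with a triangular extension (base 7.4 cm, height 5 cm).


Composite shape: rectangle + triangle
Rectangle area = 7.4 * 3 = 22.2
Triangle area = 0.5 * 7.4 * 5 = 18.5
Total = 22.2 + 18.5
Total = 40.7
40.7 cm^2


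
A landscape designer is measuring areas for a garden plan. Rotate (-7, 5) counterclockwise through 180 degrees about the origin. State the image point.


Transformation: rotation about the origin
Original point: (-7, 5)
Rule for 180 deg: (x, y) -> (-x, -y)
Apply: (-7, 5) -> (7, -5)
(7, -5)


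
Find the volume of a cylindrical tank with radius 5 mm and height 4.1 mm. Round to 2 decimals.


Shape: cylinder
Radius r = 5 mm, Height h = 4.1 mm
Formula: V = pi * r^2 * h
r^2 = 25
V = pi * 25 * 4.1
V = 102.5 * pi
V = 322.01
322.01 mm^3


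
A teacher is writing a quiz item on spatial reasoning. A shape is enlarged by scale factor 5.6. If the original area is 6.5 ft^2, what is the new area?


Linear scale factor k = 5.6
Original area = 6.5 ft^2
Rule: under a linear scaling by k, areas scale by k^2.
k^2 = 5.6^2 = 31.36
New area = 6.5 * 31.36
New area = 203.84
203.84 ft^2


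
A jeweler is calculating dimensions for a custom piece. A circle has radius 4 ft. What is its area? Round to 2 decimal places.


Shape: circle
Radius r = 4 ft
Formula: A = pi * r^2
r^2 = 4^2 = 16
A = pi * 16
A = 50.27
50.27 ft^2


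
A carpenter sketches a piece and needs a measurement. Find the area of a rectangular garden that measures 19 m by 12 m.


Shape: rectangle
Length l = 19 m, Width w = 12 m
Formula: A = l * w
A = 19 * 12
A = 228
228 m^2


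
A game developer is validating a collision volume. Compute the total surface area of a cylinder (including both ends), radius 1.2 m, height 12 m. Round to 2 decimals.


Shape: closed cylinder
Radius r = 1.2 m, Height h = 12 m
Formula: SA = 2*pi*r^2 + 2*pi*r*h = 2*pi*r*(r + h)
r + h = 13.2
2 * r * (r + h) = 2 * 1.2 * 13.2 = 31.68
SA = 31.68 * pi
SA = 99.53
99.53 m^2


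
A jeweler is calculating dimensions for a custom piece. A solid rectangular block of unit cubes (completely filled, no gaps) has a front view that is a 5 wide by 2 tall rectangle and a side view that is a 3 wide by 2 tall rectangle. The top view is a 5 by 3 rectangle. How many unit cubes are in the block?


Orthographic views of a solid rectangular block:
Front view 5 x 2 -> length = 5, height = 2
Side view 3 x 2 -> width = 3, height = 2 (consistent)
Top view 5 x 3 -> confirms length = 5, width = 3
The block is 5 x 3 x 2.
Total unit cubes = 5 * 3 * 2 = 30
30 unit cubes


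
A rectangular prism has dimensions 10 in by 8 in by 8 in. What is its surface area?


Shape: rectangular prism
l = 10 in, w = 8 in, h = 8 in
Formula: SA = 2(lw + lh + wh)
lw = 80, lh = 80, wh = 64
lw + lh + wh = 224
SA = 2 * 224
SA = 448
448 in^2


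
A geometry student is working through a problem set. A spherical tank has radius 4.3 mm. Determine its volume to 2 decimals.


Shape: sphere
Radius r = 4.3 mm
Formula: V = (4/3) * pi * r^3
r^3 = 79.507
(4/3) * 79.507 = 106.009333
V = 106.009333 * pi
V = 333.04
333.04 mm^3


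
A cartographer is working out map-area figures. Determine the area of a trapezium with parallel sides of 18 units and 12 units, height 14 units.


Shape: trapezoid
Parallel sides a = 18 units, b = 12 units; Height h = 14 units
Formula: A = (a + b) * h / 2
a + b = 18 + 12 = 30
A = 30 * 14 / 2
A = 420 / 2
A = 210
210 units^2


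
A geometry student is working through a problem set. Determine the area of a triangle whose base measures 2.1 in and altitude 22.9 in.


Shape: triangle
Base b = 2.1 in, Height h = 22.9 in
Formula: A = (1/2) * b * h
A = 0.5 * 2.1 * 22.9
A = 0.5 * 48.09
A = 24.045
24.045 in^2


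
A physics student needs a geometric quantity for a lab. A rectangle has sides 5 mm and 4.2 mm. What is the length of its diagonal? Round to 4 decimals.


Shape: rectangle (diagonal via Pythagoras)
Sides: 5 mm and 4.2 mm
Formula: d = sqrt(l^2 + w^2)
l^2 = 25, w^2 = 17.64
l^2 + w^2 = 42.64
d = sqrt(42.64)
d = 6.5299
6.5299 mm


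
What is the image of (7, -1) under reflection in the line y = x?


Transformation: reflection
Original point: (7, -1)
Rule for reflection over y = x: (x, y) -> (y, x)
Apply: (7, -1) -> (-1, 7)
(-1, 7)


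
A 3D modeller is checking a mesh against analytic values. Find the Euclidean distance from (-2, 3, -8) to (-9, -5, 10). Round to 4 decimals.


3D distance between two points
P1 = (-2, 3, -8), P2 = (-9, -5, 10)
Formula: d = sqrt((x2-x1)^2 + (y2-y1)^2 + (z2-z1)^2)
dx = -9 - -2 = -7
dy = -5 - 3 = -8
dz = 10 - -8 = 18
dx^2 + dy^2 + dz^2 = 49 + 64 + 324 = 437
d = sqrt(437)
d = 20.9045
20.9045 units


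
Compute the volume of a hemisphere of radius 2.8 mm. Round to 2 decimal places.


Shape: hemisphere (half of a sphere)
Radius r = 2.8 mm
Formula: V = (1/2) * (4/3) * pi * r^3 = (2/3) * pi * r^3
r^3 = 21.952
(2/3) * 21.952 = 14.634667
V = 14.634667 * pi
V = 45.98
45.98 mm^3


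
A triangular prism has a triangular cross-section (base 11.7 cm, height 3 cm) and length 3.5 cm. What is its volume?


Shape: triangular prism
Triangle base = 11.7 cm, triangle height = 3 cm, prism length L = 3.5 cm
Formula: V = (1/2 * b * h_tri) * L
Cross-section area = 0.5 * 11.7 * 3 = 17.55
V = 17.55 * 3.5
V = 61.425
61.425 cm^3


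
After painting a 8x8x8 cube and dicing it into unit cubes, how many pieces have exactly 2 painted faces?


Large cube: 8 x 8 x 8, cut into unit cubes.
n = 8, so n - 2 = 6
Cubes with 2 painted faces lie along the edges, excluding corners.
A cube has 12 edges; each contributes (n - 2) = 6 such cubes.
Count = 12 * 6 = 72
72 unit cubes


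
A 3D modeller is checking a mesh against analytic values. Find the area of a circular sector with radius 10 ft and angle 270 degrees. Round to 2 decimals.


Shape: circular sector
Radius r = 10 ft, Angle = 270 degrees
Formula: A = (angle/360) * pi * r^2
r^2 = 100
Fraction of circle = 270/360
A = (270/360) * pi * 100
A = 75 * pi
A = 235.62
235.62 ft^2


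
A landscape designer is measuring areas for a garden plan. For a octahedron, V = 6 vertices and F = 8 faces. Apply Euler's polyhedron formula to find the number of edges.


Polyhedron: octahedron
Euler's formula for convex polyhedra: V - E + F = 2
Given: V = 6 vertices and F = 8 faces
Solve for E:
E = V + F - 2 = 6 + 8 - 2 = 12
12 edges


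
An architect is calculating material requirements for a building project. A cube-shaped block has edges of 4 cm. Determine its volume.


Shape: cube
Side s = 4 cm
Formula: V = s^3
V = 4 * 4 * 4
V = 16 * 4
V = 64
64 cm^3


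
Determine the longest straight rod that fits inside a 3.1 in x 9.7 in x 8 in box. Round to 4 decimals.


Shape: rectangular box (space diagonal)
l = 3.1 in, w = 9.7 in, h = 8 in
Visualize: the diagonal of the base, then a right triangle with that diagonal and the height.
Formula: d = sqrt(l^2 + w^2 + h^2)
l^2 + w^2 + h^2 = 9.61 + 94.09 + 64 = 167.7
d = sqrt(167.7)
d = 12.9499
12.9499 in


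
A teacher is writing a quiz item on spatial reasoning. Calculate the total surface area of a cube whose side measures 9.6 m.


Shape: cube
Side s = 9.6 m
A cube has 6 square faces.
Formula: SA = 6 * s^2
s^2 = 92.16
SA = 6 * 92.16
SA = 552.96
552.96 m^2


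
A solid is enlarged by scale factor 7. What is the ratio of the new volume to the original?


Linear scale factor k = 7
Rule: under a linear scaling by k, volumes scale by k^3.
k^3 = 7 * 7 * 7
k^3 = 49 * 7
k^3 = 343
Volume scales by a factor of 343.
343 (dimensionless)


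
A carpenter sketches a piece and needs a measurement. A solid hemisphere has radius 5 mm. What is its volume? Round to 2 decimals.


Shape: hemisphere (half of a sphere)
Radius r = 5 mm
Formula: V = (1/2) * (4/3) * pi * r^3 = (2/3) * pi * r^3
r^3 = 125
(2/3) * 125 = 83.333333
V = 83.333333 * pi
V = 261.8
261.8 mm^3


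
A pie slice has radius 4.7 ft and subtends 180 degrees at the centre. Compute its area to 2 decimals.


Shape: circular sector
Radius r = 4.7 ft, Angle = 180 degrees
Formula: A = (angle/360) * pi * r^2
r^2 = 22.09
Fraction of circle = 180/360
A = (180/360) * pi * 22.09
A = 11.045 * pi
A = 34.7
34.7 ft^2


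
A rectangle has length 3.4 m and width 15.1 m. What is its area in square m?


Shape: rectangle
Length l = 3.4 m, Width w = 15.1 m
Formula: A = l * w
A = 3.4 * 15.1
A = 51.34
51.34 m^2


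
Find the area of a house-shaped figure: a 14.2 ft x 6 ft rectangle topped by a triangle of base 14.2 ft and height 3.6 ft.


Composite shape: rectangle + triangle
Rectangle area = 14.2 * 6 = 85.2
Triangle area = 0.5 * 14.2 * 3.6 = 25.56
Total = 85.2 + 25.56
Total = 110.76
110.76 ft^2


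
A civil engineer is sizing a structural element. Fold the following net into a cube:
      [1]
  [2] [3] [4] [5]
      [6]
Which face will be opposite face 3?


Net: cross layout. Take square 3 as the base (bottom).
Fold the four squares in the horizontal row up around 3: 2 -> left, 4 -> right, 5 wraps to the top.
Fold 1 and 6 up from 3: 1 -> back, 6 -> front.
Opposite pairs are therefore: (1, 6), (2, 4), (3, 5).
Face 3 is opposite face 5.
face 5


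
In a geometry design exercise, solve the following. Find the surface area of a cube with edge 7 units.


Shape: cube
Side s = 7 units
A cube has 6 square faces.
Formula: SA = 6 * s^2
s^2 = 49
SA = 6 * 49
SA = 294
294 units^2


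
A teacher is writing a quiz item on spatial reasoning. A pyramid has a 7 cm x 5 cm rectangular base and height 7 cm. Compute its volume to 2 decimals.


Shape: rectangular pyramid
Base: 7 cm x 5 cm, Height h = 7 cm
Formula: V = (1/3) * base_area * h
base_area = 7 * 5 = 35
base_area * h = 35 * 7 = 245
V = 245 / 3
V = 81.67
81.67 cm^3


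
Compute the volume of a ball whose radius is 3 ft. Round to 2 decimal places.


Shape: sphere
Radius r = 3 ft
Formula: V = (4/3) * pi * r^3
r^3 = 27
(4/3) * 27 = 36
V = 36 * pi
V = 113.1
113.1 ft^3


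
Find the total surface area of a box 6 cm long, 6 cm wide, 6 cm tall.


Shape: rectangular prism
l = 6 cm, w = 6 cm, h = 6 cm
Formula: SA = 2(lw + lh + wh)
lw = 36, lh = 36, wh = 36
lw + lh + wh = 108
SA = 2 * 108
SA = 216
216 cm^2


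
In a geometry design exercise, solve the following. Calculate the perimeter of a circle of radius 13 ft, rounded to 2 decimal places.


Shape: circle
Radius r = 13 ft
Formula: C = 2 * pi * r
C = 2 * pi * 13
C = 26 * pi
C = 81.68
81.68 ft


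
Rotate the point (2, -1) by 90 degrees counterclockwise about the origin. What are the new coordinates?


Transformation: rotation about the origin
Original point: (2, -1)
Rule for 90 deg counterclockwise: (x, y) -> (-y, x)
Apply: (2, -1) -> (1, 2)
(1, 2)


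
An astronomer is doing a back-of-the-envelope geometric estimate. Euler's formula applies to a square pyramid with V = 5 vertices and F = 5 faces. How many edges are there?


Polyhedron: square pyramid
Euler's formula for convex polyhedra: V - E + F = 2
Given: V = 5 vertices and F = 5 faces
Solve for E:
E = V + F - 2 = 5 + 5 - 2 = 8
8 edges


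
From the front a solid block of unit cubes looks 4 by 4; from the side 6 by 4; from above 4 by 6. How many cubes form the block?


Orthographic views of a solid rectangular block:
Front view 4 x 4 -> length = 4, height = 4
Side view 6 x 4 -> width = 6, height = 4 (consistent)
Top view 4 x 6 -> confirms length = 4, width = 6
The block is 4 x 6 x 4.
Total unit cubes = 4 * 6 * 4 = 96
96 unit cubes


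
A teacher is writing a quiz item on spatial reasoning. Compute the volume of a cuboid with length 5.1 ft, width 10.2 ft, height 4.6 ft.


Shape: rectangular prism
l = 5.1 ft, w = 10.2 ft, h = 4.6 ft
Formula: V = l * w * h
V = 5.1 * 10.2 * 4.6
V = 52.02 * 4.6
V = 239.292
239.292 ft^3


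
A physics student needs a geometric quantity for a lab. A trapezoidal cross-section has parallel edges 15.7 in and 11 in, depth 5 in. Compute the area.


Shape: trapezoid
Parallel sides a = 15.7 in, b = 11 in; Height h = 5 in
Formula: A = (a + b) * h / 2
a + b = 15.7 + 11 = 26.7
A = 26.7 * 5 / 2
A = 133.5 / 2
A = 66.75
66.75 in^2


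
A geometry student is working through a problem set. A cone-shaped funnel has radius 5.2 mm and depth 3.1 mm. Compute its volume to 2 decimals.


Shape: cone
Radius r = 5.2 mm, Height h = 3.1 mm
Formula: V = (1/3) * pi * r^2 * h
r^2 = 27.04
pi * r^2 * h = pi * 27.04 * 3.1 = 83.824 * pi
V = 83.824 * pi / 3
V = 87.78
87.78 mm^3


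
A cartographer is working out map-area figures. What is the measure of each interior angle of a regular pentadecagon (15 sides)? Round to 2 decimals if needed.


Shape: regular pentadecagon (15 sides)
Formula: interior angle = (n - 2) * 180 / n
(n - 2) = 13
(n - 2) * 180 = 2340
angle = 2340 / 15
angle = 156
156 degrees


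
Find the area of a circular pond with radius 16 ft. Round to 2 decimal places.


Shape: circle
Radius r = 16 ft
Formula: A = pi * r^2
r^2 = 16^2 = 256
A = pi * 256
A = 804.25
804.25 ft^2


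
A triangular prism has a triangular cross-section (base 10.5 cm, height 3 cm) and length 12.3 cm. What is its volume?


Shape: triangular prism
Triangle base = 10.5 cm, triangle height = 3 cm, prism length L = 12.3 cm
Formula: V = (1/2 * b * h_tri) * L
Cross-section area = 0.5 * 10.5 * 3 = 15.75
V = 15.75 * 12.3
V = 193.725
193.725 cm^3


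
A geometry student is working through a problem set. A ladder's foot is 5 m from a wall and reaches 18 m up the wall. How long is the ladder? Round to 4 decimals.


Shape: right triangle
Legs a = 5 m, b = 18 m
Formula: c = sqrt(a^2 + b^2)
a^2 = 25, b^2 = 324
a^2 + b^2 = 349
c = sqrt(349)
c = 18.6815
18.6815 m


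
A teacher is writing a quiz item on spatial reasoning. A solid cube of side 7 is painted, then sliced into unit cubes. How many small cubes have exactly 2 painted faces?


Large cube: 7 x 7 x 7, cut into unit cubes.
n = 7, so n - 2 = 5
Cubes with 2 painted faces lie along the edges, excluding corners.
A cube has 12 edges; each contributes (n - 2) = 5 such cubes.
Count = 12 * 5 = 60
60 unit cubes


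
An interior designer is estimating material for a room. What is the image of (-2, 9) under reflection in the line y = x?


Transformation: reflection
Original point: (-2, 9)
Rule for reflection over y = x: (x, y) -> (y, x)
Apply: (-2, 9) -> (9, -2)
(9, -2)


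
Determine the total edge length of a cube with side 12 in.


Shape: cube
Side s = 12 in
A cube has 12 edges, all equal.
Formula: total edge length = 12 * s
Total = 12 * 12
Total = 144
144 in


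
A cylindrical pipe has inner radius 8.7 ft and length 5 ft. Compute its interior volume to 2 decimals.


Shape: cylinder
Radius r = 8.7 ft, Height h = 5 ft
Formula: V = pi * r^2 * h
r^2 = 75.69
V = pi * 75.69 * 5
V = 378.45 * pi
V = 1188.94
1188.94 ft^3


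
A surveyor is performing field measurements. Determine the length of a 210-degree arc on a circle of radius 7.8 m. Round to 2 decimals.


Shape: circular arc
Radius r = 7.8 m, Angle = 210 degrees
Formula: L = (angle/360) * 2 * pi * r
2 * pi * r = 15.6 * pi
L = (210/360) * 15.6 * pi
L = 9.1 * pi
L = 28.59
28.59 m


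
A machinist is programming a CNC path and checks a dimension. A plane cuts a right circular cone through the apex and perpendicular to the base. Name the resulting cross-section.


Solid: right circular cone
Cutting plane: through the apex and perpendicular to the base
Visualize the intersection of the plane with the solid's surface.
The boundary of the cut region is a isosceles triangle.
isosceles triangle


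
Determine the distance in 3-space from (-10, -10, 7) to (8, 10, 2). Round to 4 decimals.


3D distance between two points
P1 = (-10, -10, 7), P2 = (8, 10, 2)
Formula: d = sqrt((x2-x1)^2 + (y2-y1)^2 + (z2-z1)^2)
dx = 8 - -10 = 18
dy = 10 - -10 = 20
dz = 2 - 7 = -5
dx^2 + dy^2 + dz^2 = 324 + 400 + 25 = 749
d = sqrt(749)
d = 27.3679
27.3679 units


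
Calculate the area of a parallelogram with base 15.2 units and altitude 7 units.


Shape: parallelogram
Base b = 15.2 units, Height h = 7 units
Formula: A = b * h
A = 15.2 * 7
A = 106.4
106.4 units^2


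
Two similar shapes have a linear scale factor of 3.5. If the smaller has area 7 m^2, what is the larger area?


Linear scale factor k = 3.5
Original area = 7 m^2
Rule: under a linear scaling by k, areas scale by k^2.
k^2 = 3.5^2 = 12.25
New area = 7 * 12.25
New area = 85.75
85.75 m^2


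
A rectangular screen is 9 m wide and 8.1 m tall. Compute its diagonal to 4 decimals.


Shape: rectangle (diagonal via Pythagoras)
Sides: 9 m and 8.1 m
Formula: d = sqrt(l^2 + w^2)
l^2 = 81, w^2 = 65.61
l^2 + w^2 = 146.61
d = sqrt(146.61)
d = 12.1083
12.1083 m


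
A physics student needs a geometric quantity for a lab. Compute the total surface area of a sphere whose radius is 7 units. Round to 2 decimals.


Shape: sphere
Radius r = 7 units
Formula: SA = 4 * pi * r^2
r^2 = 49
SA = 4 * pi * 49
SA = 196 * pi
SA = 615.75
615.75 units^2


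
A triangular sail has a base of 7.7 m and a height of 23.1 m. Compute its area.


Shape: triangle
Base b = 7.7 m, Height h = 23.1 m
Formula: A = (1/2) * b * h
A = 0.5 * 7.7 * 23.1
A = 0.5 * 177.87
A = 88.935
88.935 m^2


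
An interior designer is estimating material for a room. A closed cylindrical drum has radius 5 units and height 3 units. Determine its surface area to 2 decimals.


Shape: closed cylinder
Radius r = 5 units, Height h = 3 units
Formula: SA = 2*pi*r^2 + 2*pi*r*h = 2*pi*r*(r + h)
r + h = 8
2 * r * (r + h) = 2 * 5 * 8 = 80
SA = 80 * pi
SA = 251.33
251.33 units^2


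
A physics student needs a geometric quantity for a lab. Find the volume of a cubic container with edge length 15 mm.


Shape: cube
Side s = 15 mm
Formula: V = s^3
V = 15 * 15 * 15
V = 225 * 15
V = 3375
3375 mm^3


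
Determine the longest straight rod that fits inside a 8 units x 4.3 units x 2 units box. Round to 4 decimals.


Shape: rectangular box (space diagonal)
l = 8 units, w = 4.3 units, h = 2 units
Visualize: the diagonal of the base, then a right triangle with that diagonal and the height.
Formula: d = sqrt(l^2 + w^2 + h^2)
l^2 + w^2 + h^2 = 64 + 18.49 + 4 = 86.49
d = sqrt(86.49)
d = 9.3
9.3 units


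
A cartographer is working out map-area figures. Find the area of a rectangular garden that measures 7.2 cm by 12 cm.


Shape: rectangle
Length l = 7.2 cm, Width w = 12 cm
Formula: A = l * w
A = 7.2 * 12
A = 86.4
86.4 cm^2


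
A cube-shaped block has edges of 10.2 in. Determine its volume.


Shape: cube
Side s = 10.2 in
Formula: V = s^3
V = 10.2 * 10.2 * 10.2
V = 104.04 * 10.2
V = 1061.208
1061.208 in^3


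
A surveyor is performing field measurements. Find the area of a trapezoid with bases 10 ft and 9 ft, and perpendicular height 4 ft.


Shape: trapezoid
Parallel sides a = 10 ft, b = 9 ft; Height h = 4 ft
Formula: A = (a + b) * h / 2
a + b = 10 + 9 = 19
A = 19 * 4 / 2
A = 76 / 2
A = 38
38 ft^2


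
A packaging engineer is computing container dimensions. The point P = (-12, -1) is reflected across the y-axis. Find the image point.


Transformation: reflection
Original point: (-12, -1)
Rule for reflection over the y-axis: (x, y) -> (-x, y)
Apply: (-12, -1) -> (12, -1)
(12, -1)


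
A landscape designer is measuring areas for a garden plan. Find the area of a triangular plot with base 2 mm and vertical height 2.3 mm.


Shape: triangle
Base b = 2 mm, Height h = 2.3 mm
Formula: A = (1/2) * b * h
A = 0.5 * 2 * 2.3
A = 0.5 * 4.6
A = 2.3
2.3 mm^2


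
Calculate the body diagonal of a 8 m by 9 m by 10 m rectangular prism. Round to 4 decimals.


Shape: rectangular box (space diagonal)
l = 8 m, w = 9 m, h = 10 m
Visualize: the diagonal of the base, then a right triangle with that diagonal and the height.
Formula: d = sqrt(l^2 + w^2 + h^2)
l^2 + w^2 + h^2 = 64 + 81 + 100 = 245
d = sqrt(245)
d = 15.6525
15.6525 m


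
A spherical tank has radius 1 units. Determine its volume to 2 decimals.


Shape: sphere
Radius r = 1 units
Formula: V = (4/3) * pi * r^3
r^3 = 1
(4/3) * 1 = 1.333333
V = 1.333333 * pi
V = 4.19
4.19 units^3


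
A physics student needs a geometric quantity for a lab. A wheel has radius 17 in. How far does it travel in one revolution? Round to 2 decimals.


Shape: circle
Radius r = 17 in
Formula: C = 2 * pi * r
C = 2 * pi * 17
C = 34 * pi
C = 106.81
106.81 in


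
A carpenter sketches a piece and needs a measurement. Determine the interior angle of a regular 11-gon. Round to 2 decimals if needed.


Shape: regular hendecagon (11 sides)
Formula: interior angle = (n - 2) * 180 / n
(n - 2) = 9
(n - 2) * 180 = 1620
angle = 1620 / 11
angle = 147.27
147.27 degrees


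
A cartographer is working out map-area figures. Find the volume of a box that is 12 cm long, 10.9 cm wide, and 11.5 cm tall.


Shape: rectangular prism
l = 12 cm, w = 10.9 cm, h = 11.5 cm
Formula: V = l * w * h
V = 12 * 10.9 * 11.5
V = 130.8 * 11.5
V = 1504.2
1504.2 cm^3


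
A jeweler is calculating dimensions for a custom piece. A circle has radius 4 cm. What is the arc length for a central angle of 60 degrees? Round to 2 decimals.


Shape: circular arc
Radius r = 4 cm, Angle = 60 degrees
Formula: L = (angle/360) * 2 * pi * r
2 * pi * r = 8 * pi
L = (60/360) * 8 * pi
L = 1.333333 * pi
L = 4.19
4.19 cm


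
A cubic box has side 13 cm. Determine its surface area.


Shape: cube
Side s = 13 cm
A cube has 6 square faces.
Formula: SA = 6 * s^2
s^2 = 169
SA = 6 * 169
SA = 1014
1014 cm^2


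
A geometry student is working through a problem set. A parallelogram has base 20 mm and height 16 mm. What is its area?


Shape: parallelogram
Base b = 20 mm, Height h = 16 mm
Formula: A = b * h
A = 20 * 16
A = 320
320 mm^2


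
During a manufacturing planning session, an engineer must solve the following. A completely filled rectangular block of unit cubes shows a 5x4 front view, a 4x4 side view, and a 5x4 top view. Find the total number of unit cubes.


Orthographic views of a solid rectangular block:
Front view 5 x 4 -> length = 5, height = 4
Side view 4 x 4 -> width = 4, height = 4 (consistent)
Top view 5 x 4 -> confirms length = 5, width = 4
The block is 5 x 4 x 4.
Total unit cubes = 5 * 4 * 4 = 80
80 unit cubes


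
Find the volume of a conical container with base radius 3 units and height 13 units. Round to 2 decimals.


Shape: cone
Radius r = 3 units, Height h = 13 units
Formula: V = (1/3) * pi * r^2 * h
r^2 = 9
pi * r^2 * h = pi * 9 * 13 = 117 * pi
V = 117 * pi / 3
V = 122.52
122.52 units^3


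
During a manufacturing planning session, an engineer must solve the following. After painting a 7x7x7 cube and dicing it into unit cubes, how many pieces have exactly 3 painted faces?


Large cube: 7 x 7 x 7, cut into unit cubes.
Cubes with 3 painted faces are at the corners. A cube always has 8 corners.
Count = 8
8 unit cubes


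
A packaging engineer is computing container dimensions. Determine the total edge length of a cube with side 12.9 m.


Shape: cube
Side s = 12.9 m
A cube has 12 edges, all equal.
Formula: total edge length = 12 * s
Total = 12 * 12.9
Total = 154.8
154.8 m


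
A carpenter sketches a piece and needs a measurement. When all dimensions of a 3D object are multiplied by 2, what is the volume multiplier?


Linear scale factor k = 2
Rule: under a linear scaling by k, volumes scale by k^3.
k^3 = 2 * 2 * 2
k^3 = 4 * 2
k^3 = 8
Volume scales by a factor of 8.
8 (dimensionless)


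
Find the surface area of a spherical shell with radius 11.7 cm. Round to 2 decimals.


Shape: sphere
Radius r = 11.7 cm
Formula: SA = 4 * pi * r^2
r^2 = 136.89
SA = 4 * pi * 136.89
SA = 547.56 * pi
SA = 1720.21
1720.21 cm^2


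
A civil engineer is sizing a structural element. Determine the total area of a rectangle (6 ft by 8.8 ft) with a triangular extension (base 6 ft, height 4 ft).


Composite shape: rectangle + triangle
Rectangle area = 6 * 8.8 = 52.8
Triangle area = 0.5 * 6 * 4 = 12
Total = 52.8 + 12
Total = 64.8
64.8 ft^2


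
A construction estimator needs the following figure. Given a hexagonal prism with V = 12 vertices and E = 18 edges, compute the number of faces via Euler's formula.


Polyhedron: hexagonal prism
Euler's formula for convex polyhedra: V - E + F = 2
Given: V = 12 vertices and E = 18 edges
Solve for F:
F = 2 + E - V = 2 + 18 - 12 = 8
8 faces


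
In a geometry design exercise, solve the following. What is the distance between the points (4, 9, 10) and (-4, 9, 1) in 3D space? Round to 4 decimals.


3D distance between two points
P1 = (4, 9, 10), P2 = (-4, 9, 1)
Formula: d = sqrt((x2-x1)^2 + (y2-y1)^2 + (z2-z1)^2)
dx = -4 - 4 = -8
dy = 9 - 9 = 0
dz = 1 - 10 = -9
dx^2 + dy^2 + dz^2 = 64 + 0 + 81 = 145
d = sqrt(145)
d = 12.0416
12.0416 units


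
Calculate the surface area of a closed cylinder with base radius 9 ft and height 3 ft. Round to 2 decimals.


Shape: closed cylinder
Radius r = 9 ft, Height h = 3 ft
Formula: SA = 2*pi*r^2 + 2*pi*r*h = 2*pi*r*(r + h)
r + h = 12
2 * r * (r + h) = 2 * 9 * 12 = 216
SA = 216 * pi
SA = 678.58
678.58 ft^2
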